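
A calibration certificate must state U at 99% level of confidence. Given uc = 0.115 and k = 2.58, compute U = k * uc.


U = k * uc
U = 2.58 * 0.115
U = 0.2967

0.2967


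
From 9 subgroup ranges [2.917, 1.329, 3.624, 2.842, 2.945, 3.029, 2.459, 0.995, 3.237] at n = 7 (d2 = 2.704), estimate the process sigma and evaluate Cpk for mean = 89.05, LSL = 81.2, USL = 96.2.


R_bar = (2.917 + 1.329 + 3.624 + 2.842 + 2.945 + 3.029 + 2.459 + 0.995 + 3.237) / 9 = 2.5974444
sigma = R_bar / d2 = 2.5974444 / 2.704 = 0.96059334
Cp = (USL - LSL)/(6*sigma) = (96.2 - 81.2)/(6*0.96059334) = 2.6026
Cpu = (96.2 - 89.05)/(3*0.96059334) = 2.4811
Cpl = (89.05 - 81.2)/(3*0.96059334) = 2.7240
Cpk = min(Cpu, Cpl) = 2.4811

2.4811


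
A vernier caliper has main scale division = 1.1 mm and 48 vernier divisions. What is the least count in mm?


LC = MSD / n_div
= 1.1 / 48
= 0.0229

0.0229


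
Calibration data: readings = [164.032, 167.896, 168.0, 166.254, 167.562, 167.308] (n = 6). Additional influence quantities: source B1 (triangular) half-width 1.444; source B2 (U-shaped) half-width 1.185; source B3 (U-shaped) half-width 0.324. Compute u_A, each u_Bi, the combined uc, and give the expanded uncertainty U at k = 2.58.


mean = (164.032 + 167.896 + 168.0 + 166.254 + 167.562 + 167.308) / 6 = 166.842
s = sqrt(sum((x - mean)^2)/(n-1)) = 1.5119048
u_A = s / sqrt(n) = 1.5119048 / sqrt(6) = 0.61723255
u_B1 = 1.444 / sqrt(6) = 0.58951053
u_B2 = 1.185 / sqrt(2) = 0.83792154
u_B3 = 0.324 / sqrt(2) = 0.2291026
uc = sqrt(0.61723255^2 + 0.58951053^2 + 0.83792154^2 + 0.2291026^2) = 1.2178256
U = k * uc = 2.58 * 1.2178256
U = 3.1420

3.1420


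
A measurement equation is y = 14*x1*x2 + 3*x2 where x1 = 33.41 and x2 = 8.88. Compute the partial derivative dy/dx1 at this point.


y = 14*x1*x2 + 3*x2
dy/dx1 = 14*x2
Evaluate at x2 = 8.88: c1 = 14 * 8.88
c1 = 124.3200

124.3200


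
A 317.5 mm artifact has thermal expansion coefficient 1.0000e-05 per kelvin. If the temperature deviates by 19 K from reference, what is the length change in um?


dL = L * alpha * dT
= 317.5 * 1.0000e-05 * 19
= 0.0603250 mm
dL_um = 0.0603250 * 1000 = 60.3250 um

60.3250


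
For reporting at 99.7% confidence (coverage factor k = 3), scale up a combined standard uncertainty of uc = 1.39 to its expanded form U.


U = k * uc
U = 3 * 1.39
U = 4.1700

4.1700


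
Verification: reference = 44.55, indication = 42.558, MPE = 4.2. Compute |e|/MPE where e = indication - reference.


e = indication - reference = 42.558 - 44.55 = -1.9920
|e| = 1.9920
ratio = |e| / MPE = 1.9920 / 4.2
ratio = 0.4743

0.4743


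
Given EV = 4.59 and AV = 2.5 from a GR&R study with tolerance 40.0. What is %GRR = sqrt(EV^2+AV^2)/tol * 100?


GRR = sqrt(EV^2 + AV^2) = sqrt(4.59^2 + 2.5^2) = 5.226672
%GRR = GRR / tol * 100 = 5.226672 / 40.0 * 100
%GRR = 13.0667

13.0667


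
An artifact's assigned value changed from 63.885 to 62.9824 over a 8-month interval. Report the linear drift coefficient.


rate = (v2 - v1) / months
= (62.9824 - 63.885) / 8
= -0.9026 / 8
= -0.1128

-0.1128


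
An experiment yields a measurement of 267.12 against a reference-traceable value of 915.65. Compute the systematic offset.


Systematic error = measured - true
= 267.12 - 915.65
= -648.5300

-648.5300


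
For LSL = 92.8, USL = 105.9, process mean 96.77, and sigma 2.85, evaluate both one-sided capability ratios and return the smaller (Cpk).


Cpu = (USL - mean) / (3*sigma) = (105.9 - 96.77) / (3*2.85) = 1.0678
Cpl = (mean - LSL) / (3*sigma) = (96.77 - 92.8) / (3*2.85) = 0.4643
Cpk = min(Cpu, Cpl) = 0.4643

0.4643


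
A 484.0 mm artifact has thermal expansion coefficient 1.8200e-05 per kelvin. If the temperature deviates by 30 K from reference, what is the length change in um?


dL = L * alpha * dT
= 484.0 * 1.8200e-05 * 30
= 0.2642640 mm
dL_um = 0.2642640 * 1000 = 264.2640 um

264.2640


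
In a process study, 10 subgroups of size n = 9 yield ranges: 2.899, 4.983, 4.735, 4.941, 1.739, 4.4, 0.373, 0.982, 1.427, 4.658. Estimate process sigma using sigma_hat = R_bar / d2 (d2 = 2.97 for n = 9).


R_bar = (2.899 + 4.983 + 4.735 + 4.941 + 1.739 + 4.4 + 0.373 + 0.982 + 1.427 + 4.658) / 10
R_bar = 31.137 / 10 = 3.1137
sigma_hat = R_bar / d2 = 3.1137 / 2.97 = 1.0484

1.0484


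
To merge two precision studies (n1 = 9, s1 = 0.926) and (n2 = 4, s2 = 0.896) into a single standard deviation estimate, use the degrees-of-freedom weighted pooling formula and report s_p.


s_p = sqrt(((n1-1)*s1^2 + (n2-1)*s2^2) / (n1+n2-2))
numerator = (9-1)*0.926^2 + (4-1)*0.896^2 = 6.859808 + 2.408448 = 9.268256
denominator = 9 + 4 - 2 = 11
s_p^2 = 9.268256 / 11 = 0.84256873
s_p = sqrt(0.84256873) = 0.9179

0.9179


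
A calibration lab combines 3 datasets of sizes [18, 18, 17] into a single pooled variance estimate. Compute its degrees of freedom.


nu = sum_i (n_i - 1)
nu = ((18 - 1) + (18 - 1) + (17 - 1))
nu = 17 + 17 + 16
nu = 50

50


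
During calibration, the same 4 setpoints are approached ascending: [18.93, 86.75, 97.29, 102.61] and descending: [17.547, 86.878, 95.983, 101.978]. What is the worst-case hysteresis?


|18.93 - 17.547| = 1.3830
|86.75 - 86.878| = 0.1280
|97.29 - 95.983| = 1.3070
|102.61 - 101.978| = 0.6320
hysteresis = max(diffs) = 1.3830

1.3830


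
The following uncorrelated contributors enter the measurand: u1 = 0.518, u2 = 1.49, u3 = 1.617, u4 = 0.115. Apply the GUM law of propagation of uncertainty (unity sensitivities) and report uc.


uc = sqrt(0.518^2 + 1.49^2 + 1.617^2 + 0.115^2)
uc = sqrt(5.116338)
uc = 2.2619

2.2619


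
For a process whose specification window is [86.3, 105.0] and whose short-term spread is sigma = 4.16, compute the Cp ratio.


Cp = (USL - LSL) / (6 * sigma)
= (105.0 - 86.3) / (6 * 4.16)
= 18.7000 / 24.9600
= 0.7492

0.7492


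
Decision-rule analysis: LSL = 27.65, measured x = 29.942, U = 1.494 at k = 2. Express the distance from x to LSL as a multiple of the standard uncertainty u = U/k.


u = U / k = 1.494 / 2 = 0.747
margin = |LSL - x| = |27.65 - 29.942| = 2.292
z = margin / u = 2.292 / 0.747
z = 3.0683

3.0683


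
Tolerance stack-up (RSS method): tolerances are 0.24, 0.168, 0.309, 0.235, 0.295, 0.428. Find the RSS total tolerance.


RSS = sqrt(0.24^2 + 0.168^2 + 0.309^2 + 0.235^2 + 0.295^2 + 0.428^2)
= sqrt(0.506739)
= 0.7119

0.7119


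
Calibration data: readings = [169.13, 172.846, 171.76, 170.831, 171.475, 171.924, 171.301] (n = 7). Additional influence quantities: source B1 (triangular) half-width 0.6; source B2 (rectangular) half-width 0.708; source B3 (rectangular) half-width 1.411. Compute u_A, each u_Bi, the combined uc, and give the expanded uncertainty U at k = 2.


mean = (169.13 + 172.846 + 171.76 + 170.831 + 171.475 + 171.924 + 171.301) / 7 = 171.3238571
s = sqrt(sum((x - mean)^2)/(n-1)) = 1.1508399
u_A = s / sqrt(n) = 1.1508399 / sqrt(7) = 0.4349766
u_B1 = 0.6 / sqrt(6) = 0.24494897
u_B2 = 0.708 / sqrt(3) = 0.40876399
u_B3 = 1.411 / sqrt(3) = 0.81464123
uc = sqrt(0.4349766^2 + 0.24494897^2 + 0.40876399^2 + 0.81464123^2) = 1.0391982
U = k * uc = 2 * 1.0391982
U = 2.0784

2.0784


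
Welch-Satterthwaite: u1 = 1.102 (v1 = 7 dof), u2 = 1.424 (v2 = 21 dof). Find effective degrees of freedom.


uc = sqrt(u1^2 + u2^2) = sqrt(1.102^2 + 1.424^2) = 1.8006055
v_eff = uc^4 / (u1^4/v1 + u2^4/v2)
= 1.8006055^4 / (1.102^4/7 + 1.424^4/21)
= 10.511732 / 0.40648603
v_eff = 25.8600

25.8600


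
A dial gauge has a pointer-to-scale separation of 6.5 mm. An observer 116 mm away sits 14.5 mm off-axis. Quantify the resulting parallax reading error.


error = h * offset / d
= 6.5 * 14.5 / 116
= 0.8125

0.8125


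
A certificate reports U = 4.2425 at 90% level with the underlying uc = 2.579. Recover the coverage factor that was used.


k = U / uc
k = 4.2425 / 2.579
k = 1.645

1.645


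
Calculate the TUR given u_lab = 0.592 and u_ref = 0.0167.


TUR = u_lab / u_ref
= 0.592 / 0.0167
= 35.4491

35.4491


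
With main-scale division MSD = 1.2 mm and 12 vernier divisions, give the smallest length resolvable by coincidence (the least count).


LC = MSD / n_div
= 1.2 / 12
= 0.1000

0.1000


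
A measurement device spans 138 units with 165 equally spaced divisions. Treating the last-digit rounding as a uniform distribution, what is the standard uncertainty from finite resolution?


resolution = range / divisions
resolution = 138 / 165 = 0.83636364
u_res = resolution / (2*sqrt(3))
u_res = 0.83636364 / 3.4641016
u_res = 0.2414

0.2414


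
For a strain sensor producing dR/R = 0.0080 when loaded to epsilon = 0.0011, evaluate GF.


GF = (dR/R) / epsilon
= 0.0080 / 0.0011
= 7.2727

7.2727


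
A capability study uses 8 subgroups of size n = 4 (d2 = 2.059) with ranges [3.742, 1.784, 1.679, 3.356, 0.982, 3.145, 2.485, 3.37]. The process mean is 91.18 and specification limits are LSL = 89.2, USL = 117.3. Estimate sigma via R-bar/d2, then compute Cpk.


R_bar = (3.742 + 1.784 + 1.679 + 3.356 + 0.982 + 3.145 + 2.485 + 3.37) / 8 = 2.567875
sigma = R_bar / d2 = 2.567875 / 2.059 = 1.2471467
Cp = (USL - LSL)/(6*sigma) = (117.3 - 89.2)/(6*1.2471467) = 3.7552
Cpu = (117.3 - 91.18)/(3*1.2471467) = 6.9813
Cpl = (91.18 - 89.2)/(3*1.2471467) = 0.5292
Cpk = min(Cpu, Cpl) = 0.5292

0.5292


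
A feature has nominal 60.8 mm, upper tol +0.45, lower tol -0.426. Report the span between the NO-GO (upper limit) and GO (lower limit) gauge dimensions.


GO = nominal - lower_tol (smallest hole = maximum material condition)
GO = 60.8 - 0.426 = 60.374
NO-GO = nominal + upper_tol (largest hole = least material condition)
NO-GO = 60.8 + 0.45 = 61.25
spread = NO-GO - GO = 61.25 - 60.374 = 0.8760

0.8760


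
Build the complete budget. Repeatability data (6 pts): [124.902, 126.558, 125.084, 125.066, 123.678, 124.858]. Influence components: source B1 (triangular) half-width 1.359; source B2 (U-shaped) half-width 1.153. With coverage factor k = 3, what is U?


mean = (124.902 + 126.558 + 125.084 + 125.066 + 123.678 + 124.858) / 6 = 125.0243333
s = sqrt(sum((x - mean)^2)/(n-1)) = 0.91789709
u_A = s / sqrt(n) = 0.91789709 / sqrt(6) = 0.37472992
u_B1 = 1.359 / sqrt(6) = 0.55480943
u_B2 = 1.153 / sqrt(2) = 0.81529412
uc = sqrt(0.37472992^2 + 0.55480943^2 + 0.81529412^2) = 1.05496
U = k * uc = 3 * 1.05496
U = 3.1649

3.1649


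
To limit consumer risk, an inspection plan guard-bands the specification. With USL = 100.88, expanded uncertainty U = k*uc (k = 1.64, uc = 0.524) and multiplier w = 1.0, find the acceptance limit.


U = k * uc = 1.64 * 0.524 = 0.85936
guard band g = w * U = 1.0 * 0.85936 = 0.85936
AL = USL - g = 100.88 - 0.85936
AL = 100.0206

100.0206


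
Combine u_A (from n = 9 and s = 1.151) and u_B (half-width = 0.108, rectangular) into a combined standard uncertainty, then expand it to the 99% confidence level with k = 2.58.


u_A = s / sqrt(n) = 1.151 / sqrt(9) = 0.38366667
u_B = half_width / sqrt(3) = 0.108 / sqrt(3) = 0.062353829
uc = sqrt(u_A^2 + u_B^2) = sqrt(0.38366667^2 + 0.062353829^2) = 0.38870054
U = k * uc = 2.58 * 0.38870054
U = 1.0028

1.0028


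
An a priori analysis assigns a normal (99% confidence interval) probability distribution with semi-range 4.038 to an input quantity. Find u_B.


u_B = half_width / 2.576
u_B = 4.038 / 2.576
u_B = 1.5675

1.5675


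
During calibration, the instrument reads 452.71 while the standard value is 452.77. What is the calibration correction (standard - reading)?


Correction = standard - reading
= 452.77 - 452.71
= 0.0600

0.0600


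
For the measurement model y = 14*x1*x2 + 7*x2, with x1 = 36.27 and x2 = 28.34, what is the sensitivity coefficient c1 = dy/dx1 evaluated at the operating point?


y = 14*x1*x2 + 7*x2
dy/dx1 = 14*x2
Evaluate at x2 = 28.34: c1 = 14 * 28.34
c1 = 396.7600

396.7600


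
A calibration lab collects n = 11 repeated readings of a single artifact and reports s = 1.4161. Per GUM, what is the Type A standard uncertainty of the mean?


u_A = s / sqrt(n)
u_A = 1.4161 / sqrt(11)
u_A = 1.4161 / 3.3166248
u_A = 0.4270

0.4270


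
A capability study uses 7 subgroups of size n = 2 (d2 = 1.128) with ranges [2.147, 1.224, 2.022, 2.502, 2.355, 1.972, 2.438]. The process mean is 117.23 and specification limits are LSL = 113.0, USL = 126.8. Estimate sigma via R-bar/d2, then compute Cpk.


R_bar = (2.147 + 1.224 + 2.022 + 2.502 + 2.355 + 1.972 + 2.438) / 7 = 2.0942857
sigma = R_bar / d2 = 2.0942857 / 1.128 = 1.8566363
Cp = (USL - LSL)/(6*sigma) = (126.8 - 113.0)/(6*1.8566363) = 1.2388
Cpu = (126.8 - 117.23)/(3*1.8566363) = 1.7182
Cpl = (117.23 - 113.0)/(3*1.8566363) = 0.7594
Cpk = min(Cpu, Cpl) = 0.7594

0.7594


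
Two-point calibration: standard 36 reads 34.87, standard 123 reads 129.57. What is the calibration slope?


slope = (y2 - y1) / (x2 - x1)
= (129.57 - 34.87) / (123 - 36)
= 94.7000 / 87
= 1.0885

1.0885


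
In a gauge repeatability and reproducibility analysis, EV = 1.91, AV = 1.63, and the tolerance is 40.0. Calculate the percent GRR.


GRR = sqrt(EV^2 + AV^2) = sqrt(1.91^2 + 1.63^2) = 2.5109759
%GRR = GRR / tol * 100 = 2.5109759 / 40.0 * 100
%GRR = 6.2774

6.2774


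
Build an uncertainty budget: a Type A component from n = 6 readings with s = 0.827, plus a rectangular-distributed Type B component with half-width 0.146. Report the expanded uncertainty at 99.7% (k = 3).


u_A = s / sqrt(n) = 0.827 / sqrt(6) = 0.33762134
u_B = half_width / sqrt(3) = 0.146 / sqrt(3) = 0.084293139
uc = sqrt(u_A^2 + u_B^2) = sqrt(0.33762134^2 + 0.084293139^2) = 0.34798492
U = k * uc = 3 * 0.34798492
U = 1.0440

1.0440


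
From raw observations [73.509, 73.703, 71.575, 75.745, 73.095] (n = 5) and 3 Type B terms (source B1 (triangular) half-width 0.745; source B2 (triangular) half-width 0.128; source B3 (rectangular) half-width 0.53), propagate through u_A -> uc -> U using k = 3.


mean = (73.509 + 73.703 + 71.575 + 75.745 + 73.095) / 5 = 73.5254
s = sqrt(sum((x - mean)^2)/(n-1)) = 1.4956386
u_A = s / sqrt(n) = 1.4956386 / sqrt(5) = 0.66886992
u_B1 = 0.745 / sqrt(6) = 0.30414498
u_B2 = 0.128 / sqrt(6) = 0.052255781
u_B3 = 0.53 / sqrt(3) = 0.30599564
uc = sqrt(0.66886992^2 + 0.30414498^2 + 0.052255781^2 + 0.30599564^2) = 0.79765603
U = k * uc = 3 * 0.79765603
U = 2.3930

2.3930


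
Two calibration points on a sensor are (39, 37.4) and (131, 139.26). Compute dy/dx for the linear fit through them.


slope = (y2 - y1) / (x2 - x1)
= (139.26 - 37.4) / (131 - 39)
= 101.8600 / 92
= 1.1072

1.1072


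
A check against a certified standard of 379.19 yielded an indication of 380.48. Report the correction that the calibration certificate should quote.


Correction = standard - reading
= 379.19 - 380.48
= -1.2900

-1.2900


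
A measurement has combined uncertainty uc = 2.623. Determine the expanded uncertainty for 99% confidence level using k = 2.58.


U = k * uc
U = 2.58 * 2.623
U = 6.7673

6.7673


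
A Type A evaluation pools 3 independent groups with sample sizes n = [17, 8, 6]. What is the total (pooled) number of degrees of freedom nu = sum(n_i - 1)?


nu = sum_i (n_i - 1)
nu = ((17 - 1) + (8 - 1) + (6 - 1))
nu = 16 + 7 + 5
nu = 28

28


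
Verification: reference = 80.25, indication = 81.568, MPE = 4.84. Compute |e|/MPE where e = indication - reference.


e = indication - reference = 81.568 - 80.25 = 1.3180
|e| = 1.3180
ratio = |e| / MPE = 1.3180 / 4.84
ratio = 0.2723

0.2723


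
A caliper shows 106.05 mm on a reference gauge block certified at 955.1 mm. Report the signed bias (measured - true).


Systematic error = measured - true
= 106.05 - 955.1
= -849.0500

-849.0500


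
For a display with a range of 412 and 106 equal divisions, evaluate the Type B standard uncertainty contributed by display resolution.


resolution = range / divisions
resolution = 412 / 106 = 3.8867925
u_res = resolution / (2*sqrt(3))
u_res = 3.8867925 / 3.4641016
u_res = 1.1220

1.1220


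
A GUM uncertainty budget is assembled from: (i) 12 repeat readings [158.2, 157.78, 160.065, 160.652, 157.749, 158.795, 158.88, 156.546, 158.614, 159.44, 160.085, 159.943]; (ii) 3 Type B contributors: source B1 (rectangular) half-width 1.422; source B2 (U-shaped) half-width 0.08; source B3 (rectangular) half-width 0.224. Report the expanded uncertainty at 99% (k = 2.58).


mean = (158.2 + 157.78 + 160.065 + 160.652 + 157.749 + 158.795 + 158.88 + 156.546 + 158.614 + 159.44 + 160.085 + 159.943) / 12 = 158.89575
s = sqrt(sum((x - mean)^2)/(n-1)) = 1.2027969
u_A = s / sqrt(n) = 1.2027969 / sqrt(12) = 0.34721756
u_B1 = 1.422 / sqrt(3) = 0.82099208
u_B2 = 0.08 / sqrt(2) = 0.056568542
u_B3 = 0.224 / sqrt(3) = 0.12932646
uc = sqrt(0.34721756^2 + 0.82099208^2 + 0.056568542^2 + 0.12932646^2) = 0.90250394
U = k * uc = 2.58 * 0.90250394
U = 2.3285

2.3285


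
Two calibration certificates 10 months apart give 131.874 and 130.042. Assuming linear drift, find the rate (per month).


rate = (v2 - v1) / months
= (130.042 - 131.874) / 10
= -1.8320 / 10
= -0.1832

-0.1832


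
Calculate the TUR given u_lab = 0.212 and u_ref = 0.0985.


TUR = u_lab / u_ref
= 0.212 / 0.0985
= 2.1523

2.1523


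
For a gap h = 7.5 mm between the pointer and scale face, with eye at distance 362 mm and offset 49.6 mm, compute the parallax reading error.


error = h * offset / d
= 7.5 * 49.6 / 362
= 1.0276

1.0276


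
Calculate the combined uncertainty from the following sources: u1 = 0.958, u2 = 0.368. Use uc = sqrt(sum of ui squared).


uc = sqrt(0.958^2 + 0.368^2)
uc = sqrt(1.053188)
uc = 1.0262

1.0262


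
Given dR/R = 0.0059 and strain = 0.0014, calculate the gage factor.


GF = (dR/R) / epsilon
= 0.0059 / 0.0014
= 4.2143

4.2143


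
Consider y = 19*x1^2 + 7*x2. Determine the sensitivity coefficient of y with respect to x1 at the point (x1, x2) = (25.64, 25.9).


y = 19*x1^2 + 7*x2
dy/dx1 = 2*19*x1
Evaluate at x1 = 25.64: c1 = 38 * 25.64
c1 = 974.3200

974.3200


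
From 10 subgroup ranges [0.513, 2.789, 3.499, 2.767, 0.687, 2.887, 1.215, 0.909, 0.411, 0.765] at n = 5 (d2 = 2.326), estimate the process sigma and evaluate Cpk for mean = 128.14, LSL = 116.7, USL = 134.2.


R_bar = (0.513 + 2.789 + 3.499 + 2.767 + 0.687 + 2.887 + 1.215 + 0.909 + 0.411 + 0.765) / 10 = 1.6442
sigma = R_bar / d2 = 1.6442 / 2.326 = 0.70687876
Cp = (USL - LSL)/(6*sigma) = (134.2 - 116.7)/(6*0.70687876) = 4.1261
Cpu = (134.2 - 128.14)/(3*0.70687876) = 2.8576
Cpl = (128.14 - 116.7)/(3*0.70687876) = 5.3946
Cpk = min(Cpu, Cpl) = 2.8576

2.8576


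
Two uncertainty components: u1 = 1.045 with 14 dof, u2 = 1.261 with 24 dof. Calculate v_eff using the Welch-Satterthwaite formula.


uc = sqrt(u1^2 + u2^2) = sqrt(1.045^2 + 1.261^2) = 1.6377259
v_eff = uc^4 / (u1^4/v1 + u2^4/v2)
= 1.6377259^4 / (1.045^4/14 + 1.261^4/24)
= 7.1939078 / 0.19053343
v_eff = 37.7567

37.7567


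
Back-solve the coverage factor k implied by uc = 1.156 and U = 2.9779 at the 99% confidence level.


k = U / uc
k = 2.9779 / 1.156
k = 2.576

2.576


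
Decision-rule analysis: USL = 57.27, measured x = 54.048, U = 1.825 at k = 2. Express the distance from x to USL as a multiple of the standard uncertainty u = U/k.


u = U / k = 1.825 / 2 = 0.9125
margin = |USL - x| = |57.27 - 54.048| = 3.222
z = margin / u = 3.222 / 0.9125
z = 3.5310

3.5310


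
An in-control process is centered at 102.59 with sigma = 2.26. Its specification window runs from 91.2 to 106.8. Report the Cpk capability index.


Cpu = (USL - mean) / (3*sigma) = (106.8 - 102.59) / (3*2.26) = 0.6209
Cpl = (mean - LSL) / (3*sigma) = (102.59 - 91.2) / (3*2.26) = 1.6799
Cpk = min(Cpu, Cpl) = 0.6209

0.6209


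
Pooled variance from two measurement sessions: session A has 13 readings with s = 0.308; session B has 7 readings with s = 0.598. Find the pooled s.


s_p = sqrt(((n1-1)*s1^2 + (n2-1)*s2^2) / (n1+n2-2))
numerator = (13-1)*0.308^2 + (7-1)*0.598^2 = 1.138368 + 2.145624 = 3.283992
denominator = 13 + 7 - 2 = 18
s_p^2 = 3.283992 / 18 = 0.182444
s_p = sqrt(0.182444) = 0.4271

0.4271


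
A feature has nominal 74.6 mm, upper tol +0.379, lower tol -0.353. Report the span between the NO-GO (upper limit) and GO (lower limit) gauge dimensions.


GO = nominal - lower_tol (smallest hole = maximum material condition)
GO = 74.6 - 0.353 = 74.247
NO-GO = nominal + upper_tol (largest hole = least material condition)
NO-GO = 74.6 + 0.379 = 74.979
spread = NO-GO - GO = 74.979 - 74.247 = 0.7320

0.7320


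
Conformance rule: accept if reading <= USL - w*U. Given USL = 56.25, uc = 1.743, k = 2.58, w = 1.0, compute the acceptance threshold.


U = k * uc = 2.58 * 1.743 = 4.49694
guard band g = w * U = 1.0 * 4.49694 = 4.49694
AL = USL - g = 56.25 - 4.49694
AL = 51.7531

51.7531


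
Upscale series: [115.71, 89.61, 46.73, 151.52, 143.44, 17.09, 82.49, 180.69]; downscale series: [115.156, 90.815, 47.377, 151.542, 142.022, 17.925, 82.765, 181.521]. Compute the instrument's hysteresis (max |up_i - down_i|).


|115.71 - 115.156| = 0.5540
|89.61 - 90.815| = 1.2050
|46.73 - 47.377| = 0.6470
|151.52 - 151.542| = 0.0220
|143.44 - 142.022| = 1.4180
|17.09 - 17.925| = 0.8350
|82.49 - 82.765| = 0.2750
|180.69 - 181.521| = 0.8310
hysteresis = max(diffs) = 1.4180

1.4180


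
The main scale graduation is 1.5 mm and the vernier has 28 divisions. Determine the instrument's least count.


LC = MSD / n_div
= 1.5 / 28
= 0.0536

0.0536


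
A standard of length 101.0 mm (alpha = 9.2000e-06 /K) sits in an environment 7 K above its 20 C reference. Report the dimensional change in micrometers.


dL = L * alpha * dT
= 101.0 * 9.2000e-06 * 7
= 0.0065044 mm
dL_um = 0.0065044 * 1000 = 6.5044 um

6.5044


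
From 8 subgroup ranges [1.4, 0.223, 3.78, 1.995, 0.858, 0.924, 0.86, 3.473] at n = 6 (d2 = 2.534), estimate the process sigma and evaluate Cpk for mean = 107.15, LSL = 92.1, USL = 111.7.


R_bar = (1.4 + 0.223 + 3.78 + 1.995 + 0.858 + 0.924 + 0.86 + 3.473) / 8 = 1.689125
sigma = R_bar / d2 = 1.689125 / 2.534 = 0.66658445
Cp = (USL - LSL)/(6*sigma) = (111.7 - 92.1)/(6*0.66658445) = 4.9006
Cpu = (111.7 - 107.15)/(3*0.66658445) = 2.2753
Cpl = (107.15 - 92.1)/(3*0.66658445) = 7.5259
Cpk = min(Cpu, Cpl) = 2.2753

2.2753


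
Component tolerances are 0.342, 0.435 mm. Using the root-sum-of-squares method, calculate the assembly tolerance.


RSS = sqrt(0.342^2 + 0.435^2)
= sqrt(0.306189)
= 0.5533

0.5533


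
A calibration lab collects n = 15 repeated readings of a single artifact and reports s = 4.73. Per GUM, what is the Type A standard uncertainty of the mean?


u_A = s / sqrt(n)
u_A = 4.73 / sqrt(15)
u_A = 4.73 / 3.8729833
u_A = 1.2213

1.2213


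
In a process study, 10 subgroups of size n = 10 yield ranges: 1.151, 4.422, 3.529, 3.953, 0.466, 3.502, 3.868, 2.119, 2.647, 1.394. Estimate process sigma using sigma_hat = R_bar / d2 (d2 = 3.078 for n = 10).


R_bar = (1.151 + 4.422 + 3.529 + 3.953 + 0.466 + 3.502 + 3.868 + 2.119 + 2.647 + 1.394) / 10
R_bar = 27.051 / 10 = 2.7051
sigma_hat = R_bar / d2 = 2.7051 / 3.078 = 0.8788

0.8788


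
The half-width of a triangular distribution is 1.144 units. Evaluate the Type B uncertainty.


u_B = half_width / sqrt(6)
u_B = 1.144 / 2.4494897
u_B = 0.4670

0.4670


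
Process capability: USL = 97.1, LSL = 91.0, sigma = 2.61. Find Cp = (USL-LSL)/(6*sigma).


Cp = (USL - LSL) / (6 * sigma)
= (97.1 - 91.0) / (6 * 2.61)
= 6.1000 / 15.6600
= 0.3895

0.3895


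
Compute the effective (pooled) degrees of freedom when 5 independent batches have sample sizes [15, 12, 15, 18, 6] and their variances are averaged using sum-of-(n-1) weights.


nu = sum_i (n_i - 1)
nu = ((15 - 1) + (12 - 1) + (15 - 1) + (18 - 1) + (6 - 1))
nu = 14 + 11 + 14 + 17 + 5
nu = 61

61


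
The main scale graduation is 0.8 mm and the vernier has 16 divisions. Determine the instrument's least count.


LC = MSD / n_div
= 0.8 / 16
= 0.0500

0.0500


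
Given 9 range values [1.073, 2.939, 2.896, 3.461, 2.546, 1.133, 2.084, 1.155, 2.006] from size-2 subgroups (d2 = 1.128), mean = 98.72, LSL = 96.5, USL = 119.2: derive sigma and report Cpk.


R_bar = (1.073 + 2.939 + 2.896 + 3.461 + 2.546 + 1.133 + 2.084 + 1.155 + 2.006) / 9 = 2.1436667
sigma = R_bar / d2 = 2.1436667 / 1.128 = 1.9004137
Cp = (USL - LSL)/(6*sigma) = (119.2 - 96.5)/(6*1.9004137) = 1.9908
Cpu = (119.2 - 98.72)/(3*1.9004137) = 3.5922
Cpl = (98.72 - 96.5)/(3*1.9004137) = 0.3894
Cpk = min(Cpu, Cpl) = 0.3894

0.3894


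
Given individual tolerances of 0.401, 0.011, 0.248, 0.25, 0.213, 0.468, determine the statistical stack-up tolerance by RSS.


RSS = sqrt(0.401^2 + 0.011^2 + 0.248^2 + 0.25^2 + 0.213^2 + 0.468^2)
= sqrt(0.549319)
= 0.7412

0.7412


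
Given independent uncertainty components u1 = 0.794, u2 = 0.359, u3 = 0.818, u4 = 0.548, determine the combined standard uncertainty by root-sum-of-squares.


uc = sqrt(0.794^2 + 0.359^2 + 0.818^2 + 0.548^2)
uc = sqrt(1.728745)
uc = 1.3148

1.3148


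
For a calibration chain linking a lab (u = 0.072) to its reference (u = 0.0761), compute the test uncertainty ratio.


TUR = u_lab / u_ref
= 0.072 / 0.0761
= 0.9461

0.9461


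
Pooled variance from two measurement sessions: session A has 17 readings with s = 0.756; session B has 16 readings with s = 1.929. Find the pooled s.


s_p = sqrt(((n1-1)*s1^2 + (n2-1)*s2^2) / (n1+n2-2))
numerator = (17-1)*0.756^2 + (16-1)*1.929^2 = 9.144576 + 55.815615 = 64.960191
denominator = 17 + 16 - 2 = 31
s_p^2 = 64.960191 / 31 = 2.09549
s_p = sqrt(2.09549) = 1.4476

1.4476


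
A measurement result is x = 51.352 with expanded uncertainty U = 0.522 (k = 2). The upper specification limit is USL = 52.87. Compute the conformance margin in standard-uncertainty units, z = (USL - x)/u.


u = U / k = 0.522 / 2 = 0.261
margin = |USL - x| = |52.87 - 51.352| = 1.518
z = margin / u = 1.518 / 0.261
z = 5.8161

5.8161


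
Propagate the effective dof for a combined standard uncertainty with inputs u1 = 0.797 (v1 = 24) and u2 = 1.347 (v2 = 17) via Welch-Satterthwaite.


uc = sqrt(u1^2 + u2^2) = sqrt(0.797^2 + 1.347^2) = 1.5651256
v_eff = uc^4 / (u1^4/v1 + u2^4/v2)
= 1.5651256^4 / (0.797^4/24 + 1.347^4/17)
= 6.0006291 / 0.21046387
v_eff = 28.5114

28.5114


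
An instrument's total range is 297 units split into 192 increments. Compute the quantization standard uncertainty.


resolution = range / divisions
resolution = 297 / 192 = 1.546875
u_res = resolution / (2*sqrt(3))
u_res = 1.546875 / 3.4641016
u_res = 0.4465

0.4465


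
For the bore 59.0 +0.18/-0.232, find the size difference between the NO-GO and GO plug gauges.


GO = nominal - lower_tol (smallest hole = maximum material condition)
GO = 59.0 - 0.232 = 58.768
NO-GO = nominal + upper_tol (largest hole = least material condition)
NO-GO = 59.0 + 0.18 = 59.18
spread = NO-GO - GO = 59.18 - 58.768 = 0.4120

0.4120


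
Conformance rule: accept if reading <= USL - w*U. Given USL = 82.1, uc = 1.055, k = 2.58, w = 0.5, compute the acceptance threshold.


U = k * uc = 2.58 * 1.055 = 2.7219
guard band g = w * U = 0.5 * 2.7219 = 1.36095
AL = USL - g = 82.1 - 1.36095
AL = 80.7390

80.7390


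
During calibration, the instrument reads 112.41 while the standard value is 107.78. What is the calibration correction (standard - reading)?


Correction = standard - reading
= 107.78 - 112.41
= -4.6300

-4.6300


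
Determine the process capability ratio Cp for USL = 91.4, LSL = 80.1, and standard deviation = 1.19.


Cp = (USL - LSL) / (6 * sigma)
= (91.4 - 80.1) / (6 * 1.19)
= 11.3000 / 7.1400
= 1.5826

1.5826


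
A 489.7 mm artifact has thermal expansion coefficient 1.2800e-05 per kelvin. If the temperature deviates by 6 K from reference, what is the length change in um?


dL = L * alpha * dT
= 489.7 * 1.2800e-05 * 6
= 0.0376090 mm
dL_um = 0.0376090 * 1000 = 37.6090 um

37.6090


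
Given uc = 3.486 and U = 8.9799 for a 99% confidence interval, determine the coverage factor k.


k = U / uc
k = 8.9799 / 3.486
k = 2.576

2.576


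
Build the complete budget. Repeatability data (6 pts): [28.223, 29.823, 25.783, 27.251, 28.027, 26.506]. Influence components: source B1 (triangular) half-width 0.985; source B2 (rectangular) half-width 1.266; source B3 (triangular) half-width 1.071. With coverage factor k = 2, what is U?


mean = (28.223 + 29.823 + 25.783 + 27.251 + 28.027 + 26.506) / 6 = 27.60216667
s = sqrt(sum((x - mean)^2)/(n-1)) = 1.4235368
u_A = s / sqrt(n) = 1.4235368 / sqrt(6) = 0.58115647
u_B1 = 0.985 / sqrt(6) = 0.40212457
u_B2 = 1.266 / sqrt(3) = 0.73092544
u_B3 = 1.071 / sqrt(6) = 0.43723392
uc = sqrt(0.58115647^2 + 0.40212457^2 + 0.73092544^2 + 0.43723392^2) = 1.1067396
U = k * uc = 2 * 1.1067396
U = 2.2135

2.2135


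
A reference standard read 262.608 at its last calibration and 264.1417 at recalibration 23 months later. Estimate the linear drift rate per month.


rate = (v2 - v1) / months
= (264.1417 - 262.608) / 23
= 1.5337 / 23
= 0.0667

0.0667


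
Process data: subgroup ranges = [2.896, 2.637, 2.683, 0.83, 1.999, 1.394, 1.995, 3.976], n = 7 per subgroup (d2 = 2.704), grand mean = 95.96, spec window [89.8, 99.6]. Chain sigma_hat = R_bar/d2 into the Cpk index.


R_bar = (2.896 + 2.637 + 2.683 + 0.83 + 1.999 + 1.394 + 1.995 + 3.976) / 8 = 2.30125
sigma = R_bar / d2 = 2.30125 / 2.704 = 0.85105399
Cp = (USL - LSL)/(6*sigma) = (99.6 - 89.8)/(6*0.85105399) = 1.9192
Cpu = (99.6 - 95.96)/(3*0.85105399) = 1.4257
Cpl = (95.96 - 89.8)/(3*0.85105399) = 2.4127
Cpk = min(Cpu, Cpl) = 1.4257

1.4257


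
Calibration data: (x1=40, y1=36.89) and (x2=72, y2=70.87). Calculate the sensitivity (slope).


slope = (y2 - y1) / (x2 - x1)
= (70.87 - 36.89) / (72 - 40)
= 33.9800 / 32
= 1.0619

1.0619


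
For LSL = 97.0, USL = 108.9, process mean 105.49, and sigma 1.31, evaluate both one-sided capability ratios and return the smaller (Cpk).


Cpu = (USL - mean) / (3*sigma) = (108.9 - 105.49) / (3*1.31) = 0.8677
Cpl = (mean - LSL) / (3*sigma) = (105.49 - 97.0) / (3*1.31) = 2.1603
Cpk = min(Cpu, Cpl) = 0.8677

0.8677


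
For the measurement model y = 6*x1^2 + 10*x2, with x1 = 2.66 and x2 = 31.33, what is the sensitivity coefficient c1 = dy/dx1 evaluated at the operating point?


y = 6*x1^2 + 10*x2
dy/dx1 = 2*6*x1
Evaluate at x1 = 2.66: c1 = 12 * 2.66
c1 = 31.9200

31.9200


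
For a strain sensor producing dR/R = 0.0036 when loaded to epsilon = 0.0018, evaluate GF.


GF = (dR/R) / epsilon
= 0.0036 / 0.0018
= 2.0000

2.0000


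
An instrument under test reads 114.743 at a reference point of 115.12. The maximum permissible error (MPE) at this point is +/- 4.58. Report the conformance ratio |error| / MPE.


e = indication - reference = 114.743 - 115.12 = -0.3770
|e| = 0.3770
ratio = |e| / MPE = 0.3770 / 4.58
ratio = 0.0823

0.0823


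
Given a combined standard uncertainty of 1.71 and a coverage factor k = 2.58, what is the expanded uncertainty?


U = k * uc
U = 2.58 * 1.71
U = 4.4118

4.4118


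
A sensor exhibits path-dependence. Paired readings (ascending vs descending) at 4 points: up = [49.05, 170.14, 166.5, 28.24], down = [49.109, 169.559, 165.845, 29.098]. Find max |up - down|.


|49.05 - 49.109| = 0.0590
|170.14 - 169.559| = 0.5810
|166.5 - 165.845| = 0.6550
|28.24 - 29.098| = 0.8580
hysteresis = max(diffs) = 0.8580

0.8580


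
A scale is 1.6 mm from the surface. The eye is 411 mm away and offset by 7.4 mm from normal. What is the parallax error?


error = h * offset / d
= 1.6 * 7.4 / 411
= 0.0288

0.0288


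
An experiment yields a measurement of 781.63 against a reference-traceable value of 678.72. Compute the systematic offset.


Systematic error = measured - true
= 781.63 - 678.72
= 102.9100

102.9100


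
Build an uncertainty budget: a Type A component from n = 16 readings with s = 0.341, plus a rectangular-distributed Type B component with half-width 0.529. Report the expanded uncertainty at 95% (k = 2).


u_A = s / sqrt(n) = 0.341 / sqrt(16) = 0.08525
u_B = half_width / sqrt(3) = 0.529 / sqrt(3) = 0.30541829
uc = sqrt(u_A^2 + u_B^2) = sqrt(0.08525^2 + 0.30541829^2) = 0.31709288
U = k * uc = 2 * 0.31709288
U = 0.6342

0.6342


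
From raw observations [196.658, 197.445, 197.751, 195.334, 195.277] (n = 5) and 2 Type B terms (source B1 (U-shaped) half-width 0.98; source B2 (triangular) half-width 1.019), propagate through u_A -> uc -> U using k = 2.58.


mean = (196.658 + 197.445 + 197.751 + 195.334 + 195.277) / 5 = 196.493
s = sqrt(sum((x - mean)^2)/(n-1)) = 1.1552089
u_A = s / sqrt(n) = 1.1552089 / sqrt(5) = 0.51662513
u_B1 = 0.98 / sqrt(2) = 0.69296465
u_B2 = 1.019 / sqrt(6) = 0.41600501
uc = sqrt(0.51662513^2 + 0.69296465^2 + 0.41600501^2) = 0.95925059
U = k * uc = 2.58 * 0.95925059
U = 2.4749

2.4749


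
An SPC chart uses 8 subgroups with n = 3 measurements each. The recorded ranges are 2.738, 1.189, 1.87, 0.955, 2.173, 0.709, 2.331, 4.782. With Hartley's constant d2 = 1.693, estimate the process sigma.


R_bar = (2.738 + 1.189 + 1.87 + 0.955 + 2.173 + 0.709 + 2.331 + 4.782) / 8
R_bar = 16.747 / 8 = 2.093375
sigma_hat = R_bar / d2 = 2.093375 / 1.693 = 1.2365

1.2365


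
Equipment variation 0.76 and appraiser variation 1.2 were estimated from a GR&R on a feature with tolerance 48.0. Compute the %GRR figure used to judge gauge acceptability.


GRR = sqrt(EV^2 + AV^2) = sqrt(0.76^2 + 1.2^2) = 1.4204225
%GRR = GRR / tol * 100 = 1.4204225 / 48.0 * 100
%GRR = 2.9592

2.9592


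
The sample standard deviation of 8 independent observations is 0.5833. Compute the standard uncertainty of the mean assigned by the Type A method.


u_A = s / sqrt(n)
u_A = 0.5833 / sqrt(8)
u_A = 0.5833 / 2.8284271
u_A = 0.2062

0.2062


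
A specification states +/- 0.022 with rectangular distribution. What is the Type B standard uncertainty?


u_B = half_width / sqrt(3)
u_B = 0.022 / 1.7320508
u_B = 0.0127

0.0127


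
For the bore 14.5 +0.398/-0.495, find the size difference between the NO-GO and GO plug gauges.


GO = nominal - lower_tol (smallest hole = maximum material condition)
GO = 14.5 - 0.495 = 14.005
NO-GO = nominal + upper_tol (largest hole = least material condition)
NO-GO = 14.5 + 0.398 = 14.898
spread = NO-GO - GO = 14.898 - 14.005 = 0.8930

0.8930


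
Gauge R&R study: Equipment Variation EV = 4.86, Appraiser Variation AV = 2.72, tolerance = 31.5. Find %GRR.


GRR = sqrt(EV^2 + AV^2) = sqrt(4.86^2 + 2.72^2) = 5.5693806
%GRR = GRR / tol * 100 = 5.5693806 / 31.5 * 100
%GRR = 17.6806

17.6806


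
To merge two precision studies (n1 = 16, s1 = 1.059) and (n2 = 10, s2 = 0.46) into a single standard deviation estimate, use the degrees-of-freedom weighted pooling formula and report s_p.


s_p = sqrt(((n1-1)*s1^2 + (n2-1)*s2^2) / (n1+n2-2))
numerator = (16-1)*1.059^2 + (10-1)*0.46^2 = 16.822215 + 1.9044 = 18.726615
denominator = 16 + 10 - 2 = 24
s_p^2 = 18.726615 / 24 = 0.78027562
s_p = sqrt(0.78027562) = 0.8833

0.8833


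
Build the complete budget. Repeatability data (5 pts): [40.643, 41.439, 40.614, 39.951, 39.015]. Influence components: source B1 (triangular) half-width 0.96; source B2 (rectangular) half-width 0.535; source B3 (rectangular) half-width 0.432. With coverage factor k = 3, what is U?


mean = (40.643 + 41.439 + 40.614 + 39.951 + 39.015) / 5 = 40.3324
s = sqrt(sum((x - mean)^2)/(n-1)) = 0.90572391
u_A = s / sqrt(n) = 0.90572391 / sqrt(5) = 0.40505205
u_B1 = 0.96 / sqrt(6) = 0.39191836
u_B2 = 0.535 / sqrt(3) = 0.30888239
u_B3 = 0.432 / sqrt(3) = 0.24941532
uc = sqrt(0.40505205^2 + 0.39191836^2 + 0.30888239^2 + 0.24941532^2) = 0.68940808
U = k * uc = 3 * 0.68940808
U = 2.0682

2.0682


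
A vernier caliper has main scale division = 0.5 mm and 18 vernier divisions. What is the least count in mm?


LC = MSD / n_div
= 0.5 / 18
= 0.0278

0.0278


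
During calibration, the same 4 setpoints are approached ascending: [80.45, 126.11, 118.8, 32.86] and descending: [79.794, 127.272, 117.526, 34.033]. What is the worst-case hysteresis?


|80.45 - 79.794| = 0.6560
|126.11 - 127.272| = 1.1620
|118.8 - 117.526| = 1.2740
|32.86 - 34.033| = 1.1730
hysteresis = max(diffs) = 1.2740

1.2740


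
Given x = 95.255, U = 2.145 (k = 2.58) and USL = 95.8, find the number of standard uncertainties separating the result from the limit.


u = U / k = 2.145 / 2.58 = 0.83139535
margin = |USL - x| = |95.8 - 95.255| = 0.545
z = margin / u = 0.545 / 0.83139535
z = 0.6555

0.6555


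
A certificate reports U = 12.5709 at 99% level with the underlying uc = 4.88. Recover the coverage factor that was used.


k = U / uc
k = 12.5709 / 4.88
k = 2.576

2.576


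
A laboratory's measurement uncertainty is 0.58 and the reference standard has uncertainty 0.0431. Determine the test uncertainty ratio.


TUR = u_lab / u_ref
= 0.58 / 0.0431
= 13.4571

13.4571


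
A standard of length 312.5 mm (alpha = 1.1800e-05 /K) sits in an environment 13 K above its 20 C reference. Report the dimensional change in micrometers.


dL = L * alpha * dT
= 312.5 * 1.1800e-05 * 13
= 0.0479375 mm
dL_um = 0.0479375 * 1000 = 47.9375 um

47.9375


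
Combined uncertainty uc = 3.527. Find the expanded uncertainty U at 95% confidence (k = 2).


U = k * uc
U = 2 * 3.527
U = 7.0540

7.0540


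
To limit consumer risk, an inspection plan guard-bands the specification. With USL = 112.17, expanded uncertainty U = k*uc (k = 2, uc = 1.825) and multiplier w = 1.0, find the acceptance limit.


U = k * uc = 2 * 1.825 = 3.65
guard band g = w * U = 1.0 * 3.65 = 3.65
AL = USL - g = 112.17 - 3.65
AL = 108.5200

108.5200


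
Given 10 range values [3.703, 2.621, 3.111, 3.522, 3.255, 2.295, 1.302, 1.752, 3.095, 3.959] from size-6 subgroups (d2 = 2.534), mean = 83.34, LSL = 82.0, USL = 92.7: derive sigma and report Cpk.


R_bar = (3.703 + 2.621 + 3.111 + 3.522 + 3.255 + 2.295 + 1.302 + 1.752 + 3.095 + 3.959) / 10 = 2.8615
sigma = R_bar / d2 = 2.8615 / 2.534 = 1.1292423
Cp = (USL - LSL)/(6*sigma) = (92.7 - 82.0)/(6*1.1292423) = 1.5792
Cpu = (92.7 - 83.34)/(3*1.1292423) = 2.7629
Cpl = (83.34 - 82.0)/(3*1.1292423) = 0.3955
Cpk = min(Cpu, Cpl) = 0.3955

0.3955


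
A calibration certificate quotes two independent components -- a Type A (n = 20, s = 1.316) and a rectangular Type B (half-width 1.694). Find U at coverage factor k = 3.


u_A = s / sqrt(n) = 1.316 / sqrt(20) = 0.29426655
u_B = half_width / sqrt(3) = 1.694 / sqrt(3) = 0.97803136
uc = sqrt(u_A^2 + u_B^2) = sqrt(0.29426655^2 + 0.97803136^2) = 1.0213413
U = k * uc = 3 * 1.0213413
U = 3.0640

3.0640


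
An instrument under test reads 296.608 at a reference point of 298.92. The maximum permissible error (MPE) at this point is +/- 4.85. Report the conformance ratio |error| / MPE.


e = indication - reference = 296.608 - 298.92 = -2.3120
|e| = 2.3120
ratio = |e| / MPE = 2.3120 / 4.85
ratio = 0.4767

0.4767


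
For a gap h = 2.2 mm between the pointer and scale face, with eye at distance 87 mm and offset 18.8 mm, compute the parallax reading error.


error = h * offset / d
= 2.2 * 18.8 / 87
= 0.4754

0.4754


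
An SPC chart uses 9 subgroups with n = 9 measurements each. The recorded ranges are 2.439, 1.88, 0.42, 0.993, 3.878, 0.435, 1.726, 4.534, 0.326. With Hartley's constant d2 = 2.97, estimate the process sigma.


R_bar = (2.439 + 1.88 + 0.42 + 0.993 + 3.878 + 0.435 + 1.726 + 4.534 + 0.326) / 9
R_bar = 16.631 / 9 = 1.8478889
sigma_hat = R_bar / d2 = 1.8478889 / 2.97 = 0.6222

0.6222


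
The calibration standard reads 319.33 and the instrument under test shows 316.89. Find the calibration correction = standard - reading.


Correction = standard - reading
= 319.33 - 316.89
= 2.4400

2.4400


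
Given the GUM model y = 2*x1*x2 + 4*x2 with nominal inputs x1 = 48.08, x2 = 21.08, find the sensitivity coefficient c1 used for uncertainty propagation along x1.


y = 2*x1*x2 + 4*x2
dy/dx1 = 2*x2
Evaluate at x2 = 21.08: c1 = 2 * 21.08
c1 = 42.1600

42.1600


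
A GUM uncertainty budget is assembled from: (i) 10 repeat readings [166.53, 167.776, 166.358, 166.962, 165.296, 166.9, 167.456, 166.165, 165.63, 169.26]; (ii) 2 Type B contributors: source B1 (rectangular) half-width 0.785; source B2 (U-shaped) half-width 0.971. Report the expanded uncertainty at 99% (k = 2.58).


mean = (166.53 + 167.776 + 166.358 + 166.962 + 165.296 + 166.9 + 167.456 + 166.165 + 165.63 + 169.26) / 10 = 166.8333
s = sqrt(sum((x - mean)^2)/(n-1)) = 1.1431959
u_A = s / sqrt(n) = 1.1431959 / sqrt(10) = 0.36151029
u_B1 = 0.785 / sqrt(3) = 0.45321996
u_B2 = 0.971 / sqrt(2) = 0.68660068
uc = sqrt(0.36151029^2 + 0.45321996^2 + 0.68660068^2) = 0.89862034
U = k * uc = 2.58 * 0.89862034
U = 2.3184

2.3184
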